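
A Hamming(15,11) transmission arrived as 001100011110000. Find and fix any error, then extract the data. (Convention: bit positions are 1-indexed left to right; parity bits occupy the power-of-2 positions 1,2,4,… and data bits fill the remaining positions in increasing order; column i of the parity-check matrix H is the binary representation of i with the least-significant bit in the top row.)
Syndrome s = H · r^T (mod 2), r = 001100011110000:
  s[0] = (101010101010101)·(001100011110000) mod 2 = 0+0+1+0+0+0+0+0+1+0+1+0+0+0+0 mod 2 = 1
  s[1] = (011001100110011)·(001100011110000) mod 2 = 0+0+1+0+0+0+0+0+0+1+1+0+0+0+0 mod 2 = 1
  s[2] = (000111100001111)·(001100011110000) mod 2 = 0+0+0+1+0+0+0+0+0+0+0+0+0+0+0 mod 2 = 1
  s[3] = (000000011111111)·(001100011110000) mod 2 = 0+0+0+0+0+0+0+1+1+1+1+0+0+0+0 mod 2 = 0
Syndrome = 1110
Column 7 of H equals this syndrome → error at bit 7 (1-indexed).
Flip bit 7: 001100011110000 → 001100111110000
Extract data bits at positions {3,5,6,7,9,10,11,12,13,14,15}: 10011110000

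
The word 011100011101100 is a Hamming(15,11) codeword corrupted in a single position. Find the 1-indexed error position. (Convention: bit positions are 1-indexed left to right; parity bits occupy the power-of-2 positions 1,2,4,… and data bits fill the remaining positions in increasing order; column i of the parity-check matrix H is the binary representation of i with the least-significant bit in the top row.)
Syndrome s = H · r^T (mod 2), r = 011100011101100:
  s[0] = (101010101010101)·(011100011101100) mod 2 = 0+0+1+0+0+0+0+0+1+0+0+0+1+0+0 mod 2 = 1
  s[1] = (011001100110011)·(011100011101100) mod 2 = 0+1+1+0+0+0+0+0+0+1+0+0+0+0+0 mod 2 = 1
  s[2] = (000111100001111)·(011100011101100) mod 2 = 0+0+0+1+0+0+0+0+0+0+0+1+1+0+0 mod 2 = 1
  s[3] = (000000011111111)·(011100011101100) mod 2 = 0+0+0+0+0+0+0+1+1+1+0+1+1+0+0 mod 2 = 1
Syndrome = 1111
Column i of H is the binary representation of i, so the syndrome is the binary index of the flipped bit.
Read s = 1111 with s[0] as LSB: 1·2^0 + 1·2^1 + 1·2^2 + 1·2^3 = 15.
Error is at bit position 15.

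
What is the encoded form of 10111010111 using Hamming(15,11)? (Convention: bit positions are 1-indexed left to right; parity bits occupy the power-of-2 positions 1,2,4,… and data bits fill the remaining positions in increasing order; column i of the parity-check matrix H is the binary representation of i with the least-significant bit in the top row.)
Codeword c = d · G (mod 2), d = 10111010111:
  c[0] = d·G[:,0] = (10111010111)·(11011010101) mod 2 = 1+0+0+1+1+0+1+0+1+0+1 mod 2 = 0
  c[1] = d·G[:,1] = (10111010111)·(10110110011) mod 2 = 1+0+1+1+0+0+1+0+0+1+1 mod 2 = 0
  c[2] = d·G[:,2] = (10111010111)·(10000000000) mod 2 = 1+0+0+0+0+0+0+0+0+0+0 mod 2 = 1
  c[3] = d·G[:,3] = (10111010111)·(01110001111) mod 2 = 0+0+1+1+0+0+0+0+1+1+1 mod 2 = 1
  c[4] = d·G[:,4] = (10111010111)·(01000000000) mod 2 = 0+0+0+0+0+0+0+0+0+0+0 mod 2 = 0
  c[5] = d·G[:,5] = (10111010111)·(00100000000) mod 2 = 0+0+1+0+0+0+0+0+0+0+0 mod 2 = 1
  c[6] = d·G[:,6] = (10111010111)·(00010000000) mod 2 = 0+0+0+1+0+0+0+0+0+0+0 mod 2 = 1
  c[7] = d·G[:,7] = (10111010111)·(00001111111) mod 2 = 0+0+0+0+1+0+1+0+1+1+1 mod 2 = 1
  c[8] = d·G[:,8] = (10111010111)·(00001000000) mod 2 = 0+0+0+0+1+0+0+0+0+0+0 mod 2 = 1
  c[9] = d·G[:,9] = (10111010111)·(00000100000) mod 2 = 0+0+0+0+0+0+0+0+0+0+0 mod 2 = 0
  c[10] = d·G[:,10] = (10111010111)·(00000010000) mod 2 = 0+0+0+0+0+0+1+0+0+0+0 mod 2 = 1
  c[11] = d·G[:,11] = (10111010111)·(00000001000) mod 2 = 0+0+0+0+0+0+0+0+0+0+0 mod 2 = 0
  c[12] = d·G[:,12] = (10111010111)·(00000000100) mod 2 = 0+0+0+0+0+0+0+0+1+0+0 mod 2 = 1
  c[13] = d·G[:,13] = (10111010111)·(00000000010) mod 2 = 0+0+0+0+0+0+0+0+0+1+0 mod 2 = 1
  c[14] = d·G[:,14] = (10111010111)·(00000000001) mod 2 = 0+0+0+0+0+0+0+0+0+0+1 mod 2 = 1
Codeword = 001101111010111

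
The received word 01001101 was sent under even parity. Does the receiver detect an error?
Sum of received bits: 0+1+0+0+1+1+0+1 = 4; 4 mod 2 = 0. Result is 0 → no error detected.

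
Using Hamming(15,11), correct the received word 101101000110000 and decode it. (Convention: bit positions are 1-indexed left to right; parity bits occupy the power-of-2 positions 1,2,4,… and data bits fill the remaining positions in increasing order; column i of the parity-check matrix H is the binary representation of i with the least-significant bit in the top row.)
Syndrome s = H · r^T (mod 2), r = 101101000110000:
  s[0] = (101010101010101)·(101101000110000) mod 2 = 1+0+1+0+0+0+0+0+0+0+1+0+0+0+0 mod 2 = 1
  s[1] = (011001100110011)·(101101000110000) mod 2 = 0+0+1+0+0+1+0+0+0+1+1+0+0+0+0 mod 2 = 0
  s[2] = (000111100001111)·(101101000110000) mod 2 = 0+0+0+1+0+1+0+0+0+0+0+0+0+0+0 mod 2 = 0
  s[3] = (000000011111111)·(101101000110000) mod 2 = 0+0+0+0+0+0+0+0+0+1+1+0+0+0+0 mod 2 = 0
Syndrome = 1000
Column 1 of H equals this syndrome → error at bit 1 (1-indexed).
Flip bit 1: 101101000110000 → 001101000110000
Extract data bits at positions {3,5,6,7,9,10,11,12,13,14,15}: 10100110000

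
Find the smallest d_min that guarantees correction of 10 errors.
Correcting t errors requires d_min ≥ 2t + 1 = 2·10 + 1 = 21.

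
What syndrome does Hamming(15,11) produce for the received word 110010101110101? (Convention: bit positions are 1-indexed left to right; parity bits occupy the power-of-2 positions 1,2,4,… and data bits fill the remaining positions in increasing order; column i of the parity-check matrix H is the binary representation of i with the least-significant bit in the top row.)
Syndrome s = H · r^T (mod 2), r = 110010101110101:
  s[0] = (101010101010101)·(110010101110101) mod 2 = 1+0+0+0+1+0+1+0+1+0+1+0+1+0+1 mod 2 = 1
  s[1] = (011001100110011)·(110010101110101) mod 2 = 0+1+0+0+0+0+1+0+0+1+1+0+0+0+1 mod 2 = 1
  s[2] = (000111100001111)·(110010101110101) mod 2 = 0+0+0+0+1+0+1+0+0+0+0+0+1+0+1 mod 2 = 0
  s[3] = (000000011111111)·(110010101110101) mod 2 = 0+0+0+0+0+0+0+0+1+1+1+0+1+0+1 mod 2 = 1
Syndrome = 1101
Non-zero syndrome: error at position 11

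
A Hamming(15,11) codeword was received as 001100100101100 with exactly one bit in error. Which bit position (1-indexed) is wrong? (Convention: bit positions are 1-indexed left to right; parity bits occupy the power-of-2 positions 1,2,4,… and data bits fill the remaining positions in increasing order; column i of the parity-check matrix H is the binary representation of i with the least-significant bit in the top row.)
Syndrome s = H · r^T (mod 2), r = 001100100101100:
  s[0] = (101010101010101)·(001100100101100) mod 2 = 0+0+1+0+0+0+1+0+0+0+0+0+1+0+0 mod 2 = 1
  s[1] = (011001100110011)·(001100100101100) mod 2 = 0+0+1+0+0+0+1+0+0+1+0+0+0+0+0 mod 2 = 1
  s[2] = (000111100001111)·(001100100101100) mod 2 = 0+0+0+1+0+0+1+0+0+0+0+1+1+0+0 mod 2 = 0
  s[3] = (000000011111111)·(001100100101100) mod 2 = 0+0+0+0+0+0+0+0+0+1+0+1+1+0+0 mod 2 = 1
Syndrome = 1101
Column i of H is the binary representation of i, so the syndrome is the binary index of the flipped bit.
Read s = 1101 with s[0] as LSB: 1·2^0 + 1·2^1 + 0·2^2 + 1·2^3 = 11.
Error is at bit position 11.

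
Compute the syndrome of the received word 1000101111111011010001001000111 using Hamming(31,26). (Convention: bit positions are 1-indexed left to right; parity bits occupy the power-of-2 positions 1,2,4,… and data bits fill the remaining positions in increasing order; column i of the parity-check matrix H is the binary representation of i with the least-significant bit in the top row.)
Syndrome s = H · r^T (mod 2), r = 1000101111111011010001001000111:
  s[0] = (1010101010101010101010101010101)·(1000101111111011010001001000111) mod 2 = 1+0+0+0+1+0+1+0+1+0+1+0+1+0+1+0+0+0+0+0+0+0+0+0+1+0+0+0+1+0+1 mod 2 = 0
  s[1] = (0110011001100110011001100110011)·(1000101111111011010001001000111) mod 2 = 0+0+0+0+0+0+1+0+0+1+1+0+0+0+1+0+0+1+0+0+0+1+0+0+0+0+0+0+0+1+1 mod 2 = 0
  s[2] = (0001111000011110000111100001111)·(1000101111111011010001001000111) mod 2 = 0+0+0+0+1+0+1+0+0+0+0+1+1+0+1+0+0+0+0+0+0+1+0+0+0+0+0+0+1+1+1 mod 2 = 1
  s[3] = (0000000111111110000000011111111)·(1000101111111011010001001000111) mod 2 = 0+0+0+0+0+0+0+1+1+1+1+1+1+0+1+0+0+0+0+0+0+0+0+0+1+0+0+0+1+1+1 mod 2 = 1
  s[4] = (0000000000000001111111111111111)·(1000101111111011010001001000111) mod 2 = 0+0+0+0+0+0+0+0+0+0+0+0+0+0+0+1+0+1+0+0+0+1+0+0+1+0+0+0+1+1+1 mod 2 = 1
Syndrome = 00111
Non-zero syndrome: error at position 28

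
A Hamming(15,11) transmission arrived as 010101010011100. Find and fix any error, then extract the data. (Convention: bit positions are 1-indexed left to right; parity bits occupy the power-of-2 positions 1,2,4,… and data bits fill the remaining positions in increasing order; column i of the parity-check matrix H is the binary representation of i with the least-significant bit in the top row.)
Syndrome s = H · r^T (mod 2), r = 010101010011100:
  s[0] = (101010101010101)·(010101010011100) mod 2 = 0+0+0+0+0+0+0+0+0+0+1+0+1+0+0 mod 2 = 0
  s[1] = (011001100110011)·(010101010011100) mod 2 = 0+1+0+0+0+1+0+0+0+0+1+0+0+0+0 mod 2 = 1
  s[2] = (000111100001111)·(010101010011100) mod 2 = 0+0+0+1+0+1+0+0+0+0+0+1+1+0+0 mod 2 = 0
  s[3] = (000000011111111)·(010101010011100) mod 2 = 0+0+0+0+0+0+0+1+0+0+1+1+1+0+0 mod 2 = 0
Syndrome = 0100
Column 2 of H equals this syndrome → error at bit 2 (1-indexed).
Flip bit 2: 010101010011100 → 000101010011100
Extract data bits at positions {3,5,6,7,9,10,11,12,13,14,15}: 00100011100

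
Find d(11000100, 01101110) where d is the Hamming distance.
XOR = 10101010, count of 1s = 4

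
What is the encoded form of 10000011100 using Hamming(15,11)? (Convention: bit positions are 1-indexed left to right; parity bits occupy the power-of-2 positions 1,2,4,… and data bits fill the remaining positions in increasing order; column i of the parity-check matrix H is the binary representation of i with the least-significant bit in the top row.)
Codeword c = d · G (mod 2), d = 10000011100:
  c[0] = d·G[:,0] = (10000011100)·(11011010101) mod 2 = 1+0+0+0+0+0+1+0+1+0+0 mod 2 = 1
  c[1] = d·G[:,1] = (10000011100)·(10110110011) mod 2 = 1+0+0+0+0+0+1+0+0+0+0 mod 2 = 0
  c[2] = d·G[:,2] = (10000011100)·(10000000000) mod 2 = 1+0+0+0+0+0+0+0+0+0+0 mod 2 = 1
  c[3] = d·G[:,3] = (10000011100)·(01110001111) mod 2 = 0+0+0+0+0+0+0+1+1+0+0 mod 2 = 0
  c[4] = d·G[:,4] = (10000011100)·(01000000000) mod 2 = 0+0+0+0+0+0+0+0+0+0+0 mod 2 = 0
  c[5] = d·G[:,5] = (10000011100)·(00100000000) mod 2 = 0+0+0+0+0+0+0+0+0+0+0 mod 2 = 0
  c[6] = d·G[:,6] = (10000011100)·(00010000000) mod 2 = 0+0+0+0+0+0+0+0+0+0+0 mod 2 = 0
  c[7] = d·G[:,7] = (10000011100)·(00001111111) mod 2 = 0+0+0+0+0+0+1+1+1+0+0 mod 2 = 1
  c[8] = d·G[:,8] = (10000011100)·(00001000000) mod 2 = 0+0+0+0+0+0+0+0+0+0+0 mod 2 = 0
  c[9] = d·G[:,9] = (10000011100)·(00000100000) mod 2 = 0+0+0+0+0+0+0+0+0+0+0 mod 2 = 0
  c[10] = d·G[:,10] = (10000011100)·(00000010000) mod 2 = 0+0+0+0+0+0+1+0+0+0+0 mod 2 = 1
  c[11] = d·G[:,11] = (10000011100)·(00000001000) mod 2 = 0+0+0+0+0+0+0+1+0+0+0 mod 2 = 1
  c[12] = d·G[:,12] = (10000011100)·(00000000100) mod 2 = 0+0+0+0+0+0+0+0+1+0+0 mod 2 = 1
  c[13] = d·G[:,13] = (10000011100)·(00000000010) mod 2 = 0+0+0+0+0+0+0+0+0+0+0 mod 2 = 0
  c[14] = d·G[:,14] = (10000011100)·(00000000001) mod 2 = 0+0+0+0+0+0+0+0+0+0+0 mod 2 = 0
Codeword = 101000010011100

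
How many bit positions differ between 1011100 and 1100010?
XOR = 0111110, count of 1s = 5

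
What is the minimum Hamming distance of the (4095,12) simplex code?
d_min = 2048 (every nonzero codeword of the simplex code S_12 has weight 2^(r−1) = 2048).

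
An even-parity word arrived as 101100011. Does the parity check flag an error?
Sum of received bits: 1+0+1+1+0+0+0+1+1 = 5; 5 mod 2 = 1. Result is 1 ≠ 0 → error detected.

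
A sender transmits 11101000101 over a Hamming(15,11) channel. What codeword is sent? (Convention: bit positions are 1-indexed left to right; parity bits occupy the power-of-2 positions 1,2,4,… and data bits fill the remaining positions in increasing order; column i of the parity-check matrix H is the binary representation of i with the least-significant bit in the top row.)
Codeword c = d · G (mod 2), d = 11101000101:
  c[0] = d·G[:,0] = (11101000101)·(11011010101) mod 2 = 1+1+0+0+1+0+0+0+1+0+1 mod 2 = 1
  c[1] = d·G[:,1] = (11101000101)·(10110110011) mod 2 = 1+0+1+0+0+0+0+0+0+0+1 mod 2 = 1
  c[2] = d·G[:,2] = (11101000101)·(10000000000) mod 2 = 1+0+0+0+0+0+0+0+0+0+0 mod 2 = 1
  c[3] = d·G[:,3] = (11101000101)·(01110001111) mod 2 = 0+1+1+0+0+0+0+0+1+0+1 mod 2 = 0
  c[4] = d·G[:,4] = (11101000101)·(01000000000) mod 2 = 0+1+0+0+0+0+0+0+0+0+0 mod 2 = 1
  c[5] = d·G[:,5] = (11101000101)·(00100000000) mod 2 = 0+0+1+0+0+0+0+0+0+0+0 mod 2 = 1
  c[6] = d·G[:,6] = (11101000101)·(00010000000) mod 2 = 0+0+0+0+0+0+0+0+0+0+0 mod 2 = 0
  c[7] = d·G[:,7] = (11101000101)·(00001111111) mod 2 = 0+0+0+0+1+0+0+0+1+0+1 mod 2 = 1
  c[8] = d·G[:,8] = (11101000101)·(00001000000) mod 2 = 0+0+0+0+1+0+0+0+0+0+0 mod 2 = 1
  c[9] = d·G[:,9] = (11101000101)·(00000100000) mod 2 = 0+0+0+0+0+0+0+0+0+0+0 mod 2 = 0
  c[10] = d·G[:,10] = (11101000101)·(00000010000) mod 2 = 0+0+0+0+0+0+0+0+0+0+0 mod 2 = 0
  c[11] = d·G[:,11] = (11101000101)·(00000001000) mod 2 = 0+0+0+0+0+0+0+0+0+0+0 mod 2 = 0
  c[12] = d·G[:,12] = (11101000101)·(00000000100) mod 2 = 0+0+0+0+0+0+0+0+1+0+0 mod 2 = 1
  c[13] = d·G[:,13] = (11101000101)·(00000000010) mod 2 = 0+0+0+0+0+0+0+0+0+0+0 mod 2 = 0
  c[14] = d·G[:,14] = (11101000101)·(00000000001) mod 2 = 0+0+0+0+0+0+0+0+0+0+1 mod 2 = 1
Codeword = 111011011000101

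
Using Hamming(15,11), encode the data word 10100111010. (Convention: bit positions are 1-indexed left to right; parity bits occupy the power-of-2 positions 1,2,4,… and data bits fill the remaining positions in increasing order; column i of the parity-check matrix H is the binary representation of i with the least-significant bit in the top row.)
Codeword c = d · G (mod 2), d = 10100111010:
  c[0] = d·G[:,0] = (10100111010)·(11011010101) mod 2 = 1+0+0+0+0+0+1+0+0+0+0 mod 2 = 0
  c[1] = d·G[:,1] = (10100111010)·(10110110011) mod 2 = 1+0+1+0+0+1+1+0+0+1+0 mod 2 = 1
  c[2] = d·G[:,2] = (10100111010)·(10000000000) mod 2 = 1+0+0+0+0+0+0+0+0+0+0 mod 2 = 1
  c[3] = d·G[:,3] = (10100111010)·(01110001111) mod 2 = 0+0+1+0+0+0+0+1+0+1+0 mod 2 = 1
  c[4] = d·G[:,4] = (10100111010)·(01000000000) mod 2 = 0+0+0+0+0+0+0+0+0+0+0 mod 2 = 0
  c[5] = d·G[:,5] = (10100111010)·(00100000000) mod 2 = 0+0+1+0+0+0+0+0+0+0+0 mod 2 = 1
  c[6] = d·G[:,6] = (10100111010)·(00010000000) mod 2 = 0+0+0+0+0+0+0+0+0+0+0 mod 2 = 0
  c[7] = d·G[:,7] = (10100111010)·(00001111111) mod 2 = 0+0+0+0+0+1+1+1+0+1+0 mod 2 = 0
  c[8] = d·G[:,8] = (10100111010)·(00001000000) mod 2 = 0+0+0+0+0+0+0+0+0+0+0 mod 2 = 0
  c[9] = d·G[:,9] = (10100111010)·(00000100000) mod 2 = 0+0+0+0+0+1+0+0+0+0+0 mod 2 = 1
  c[10] = d·G[:,10] = (10100111010)·(00000010000) mod 2 = 0+0+0+0+0+0+1+0+0+0+0 mod 2 = 1
  c[11] = d·G[:,11] = (10100111010)·(00000001000) mod 2 = 0+0+0+0+0+0+0+1+0+0+0 mod 2 = 1
  c[12] = d·G[:,12] = (10100111010)·(00000000100) mod 2 = 0+0+0+0+0+0+0+0+0+0+0 mod 2 = 0
  c[13] = d·G[:,13] = (10100111010)·(00000000010) mod 2 = 0+0+0+0+0+0+0+0+0+1+0 mod 2 = 1
  c[14] = d·G[:,14] = (10100111010)·(00000000001) mod 2 = 0+0+0+0+0+0+0+0+0+0+0 mod 2 = 0
Codeword = 011101000111010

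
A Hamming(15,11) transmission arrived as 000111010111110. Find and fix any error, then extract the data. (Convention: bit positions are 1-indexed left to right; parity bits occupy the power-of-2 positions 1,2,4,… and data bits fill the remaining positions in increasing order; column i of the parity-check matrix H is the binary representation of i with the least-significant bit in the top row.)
Syndrome s = H · r^T (mod 2), r = 000111010111110:
  s[0] = (101010101010101)·(000111010111110) mod 2 = 0+0+0+0+1+0+0+0+0+0+1+0+1+0+0 mod 2 = 1
  s[1] = (011001100110011)·(000111010111110) mod 2 = 0+0+0+0+0+1+0+0+0+1+1+0+0+1+0 mod 2 = 0
  s[2] = (000111100001111)·(000111010111110) mod 2 = 0+0+0+1+1+1+0+0+0+0+0+1+1+1+0 mod 2 = 0
  s[3] = (000000011111111)·(000111010111110) mod 2 = 0+0+0+0+0+0+0+1+0+1+1+1+1+1+0 mod 2 = 0
Syndrome = 1000
Column 1 of H equals this syndrome → error at bit 1 (1-indexed).
Flip bit 1: 000111010111110 → 100111010111110
Extract data bits at positions {3,5,6,7,9,10,11,12,13,14,15}: 01100111110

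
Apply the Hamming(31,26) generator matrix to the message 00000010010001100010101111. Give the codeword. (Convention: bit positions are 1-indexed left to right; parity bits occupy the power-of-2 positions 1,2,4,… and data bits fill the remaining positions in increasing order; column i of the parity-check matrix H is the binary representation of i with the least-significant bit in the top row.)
Codeword c = d · G (mod 2), d = 00000010010001100010101111:
  c[0] = d·G[:,0] = (00000010010001100010101111)·(11011010101101010101010101) mod 2 = 0+0+0+0+0+0+1+0+0+0+0+0+0+1+0+0+0+0+0+0+0+0+0+1+0+1 mod 2 = 0
  c[1] = d·G[:,1] = (00000010010001100010101111)·(10110110011011001100110011) mod 2 = 0+0+0+0+0+0+1+0+0+1+0+0+0+1+0+0+0+0+0+0+1+0+0+0+1+1 mod 2 = 0
  c[2] = d·G[:,2] = (00000010010001100010101111)·(10000000000000000000000000) mod 2 = 0+0+0+0+0+0+0+0+0+0+0+0+0+0+0+0+0+0+0+0+0+0+0+0+0+0 mod 2 = 0
  c[3] = d·G[:,3] = (00000010010001100010101111)·(01110001111000111100001111) mod 2 = 0+0+0+0+0+0+0+0+0+1+0+0+0+0+1+0+0+0+0+0+0+0+1+1+1+1 mod 2 = 0
  c[4] = d·G[:,4] = (00000010010001100010101111)·(01000000000000000000000000) mod 2 = 0+0+0+0+0+0+0+0+0+0+0+0+0+0+0+0+0+0+0+0+0+0+0+0+0+0 mod 2 = 0
  c[5] = d·G[:,5] = (00000010010001100010101111)·(00100000000000000000000000) mod 2 = 0+0+0+0+0+0+0+0+0+0+0+0+0+0+0+0+0+0+0+0+0+0+0+0+0+0 mod 2 = 0
  c[6] = d·G[:,6] = (00000010010001100010101111)·(00010000000000000000000000) mod 2 = 0+0+0+0+0+0+0+0+0+0+0+0+0+0+0+0+0+0+0+0+0+0+0+0+0+0 mod 2 = 0
  c[7] = d·G[:,7] = (00000010010001100010101111)·(00001111111000000011111111) mod 2 = 0+0+0+0+0+0+1+0+0+1+0+0+0+0+0+0+0+0+1+0+1+0+1+1+1+1 mod 2 = 0
  c[8] = d·G[:,8] = (00000010010001100010101111)·(00001000000000000000000000) mod 2 = 0+0+0+0+0+0+0+0+0+0+0+0+0+0+0+0+0+0+0+0+0+0+0+0+0+0 mod 2 = 0
  c[9] = d·G[:,9] = (00000010010001100010101111)·(00000100000000000000000000) mod 2 = 0+0+0+0+0+0+0+0+0+0+0+0+0+0+0+0+0+0+0+0+0+0+0+0+0+0 mod 2 = 0
  c[10] = d·G[:,10] = (00000010010001100010101111)·(00000010000000000000000000) mod 2 = 0+0+0+0+0+0+1+0+0+0+0+0+0+0+0+0+0+0+0+0+0+0+0+0+0+0 mod 2 = 1
  c[11] = d·G[:,11] = (00000010010001100010101111)·(00000001000000000000000000) mod 2 = 0+0+0+0+0+0+0+0+0+0+0+0+0+0+0+0+0+0+0+0+0+0+0+0+0+0 mod 2 = 0
  c[12] = d·G[:,12] = (00000010010001100010101111)·(00000000100000000000000000) mod 2 = 0+0+0+0+0+0+0+0+0+0+0+0+0+0+0+0+0+0+0+0+0+0+0+0+0+0 mod 2 = 0
  c[13] = d·G[:,13] = (00000010010001100010101111)·(00000000010000000000000000) mod 2 = 0+0+0+0+0+0+0+0+0+1+0+0+0+0+0+0+0+0+0+0+0+0+0+0+0+0 mod 2 = 1
  c[14] = d·G[:,14] = (00000010010001100010101111)·(00000000001000000000000000) mod 2 = 0+0+0+0+0+0+0+0+0+0+0+0+0+0+0+0+0+0+0+0+0+0+0+0+0+0 mod 2 = 0
  c[15] = d·G[:,15] = (00000010010001100010101111)·(00000000000111111111111111) mod 2 = 0+0+0+0+0+0+0+0+0+0+0+0+0+1+1+0+0+0+1+0+1+0+1+1+1+1 mod 2 = 0
  c[16] = d·G[:,16] = (00000010010001100010101111)·(00000000000100000000000000) mod 2 = 0+0+0+0+0+0+0+0+0+0+0+0+0+0+0+0+0+0+0+0+0+0+0+0+0+0 mod 2 = 0
  c[17] = d·G[:,17] = (00000010010001100010101111)·(00000000000010000000000000) mod 2 = 0+0+0+0+0+0+0+0+0+0+0+0+0+0+0+0+0+0+0+0+0+0+0+0+0+0 mod 2 = 0
  c[18] = d·G[:,18] = (00000010010001100010101111)·(00000000000001000000000000) mod 2 = 0+0+0+0+0+0+0+0+0+0+0+0+0+1+0+0+0+0+0+0+0+0+0+0+0+0 mod 2 = 1
  c[19] = d·G[:,19] = (00000010010001100010101111)·(00000000000000100000000000) mod 2 = 0+0+0+0+0+0+0+0+0+0+0+0+0+0+1+0+0+0+0+0+0+0+0+0+0+0 mod 2 = 1
  c[20] = d·G[:,20] = (00000010010001100010101111)·(00000000000000010000000000) mod 2 = 0+0+0+0+0+0+0+0+0+0+0+0+0+0+0+0+0+0+0+0+0+0+0+0+0+0 mod 2 = 0
  c[21] = d·G[:,21] = (00000010010001100010101111)·(00000000000000001000000000) mod 2 = 0+0+0+0+0+0+0+0+0+0+0+0+0+0+0+0+0+0+0+0+0+0+0+0+0+0 mod 2 = 0
  c[22] = d·G[:,22] = (00000010010001100010101111)·(00000000000000000100000000) mod 2 = 0+0+0+0+0+0+0+0+0+0+0+0+0+0+0+0+0+0+0+0+0+0+0+0+0+0 mod 2 = 0
  c[23] = d·G[:,23] = (00000010010001100010101111)·(00000000000000000010000000) mod 2 = 0+0+0+0+0+0+0+0+0+0+0+0+0+0+0+0+0+0+1+0+0+0+0+0+0+0 mod 2 = 1
  c[24] = d·G[:,24] = (00000010010001100010101111)·(00000000000000000001000000) mod 2 = 0+0+0+0+0+0+0+0+0+0+0+0+0+0+0+0+0+0+0+0+0+0+0+0+0+0 mod 2 = 0
  c[25] = d·G[:,25] = (00000010010001100010101111)·(00000000000000000000100000) mod 2 = 0+0+0+0+0+0+0+0+0+0+0+0+0+0+0+0+0+0+0+0+1+0+0+0+0+0 mod 2 = 1
  c[26] = d·G[:,26] = (00000010010001100010101111)·(00000000000000000000010000) mod 2 = 0+0+0+0+0+0+0+0+0+0+0+0+0+0+0+0+0+0+0+0+0+0+0+0+0+0 mod 2 = 0
  c[27] = d·G[:,27] = (00000010010001100010101111)·(00000000000000000000001000) mod 2 = 0+0+0+0+0+0+0+0+0+0+0+0+0+0+0+0+0+0+0+0+0+0+1+0+0+0 mod 2 = 1
  c[28] = d·G[:,28] = (00000010010001100010101111)·(00000000000000000000000100) mod 2 = 0+0+0+0+0+0+0+0+0+0+0+0+0+0+0+0+0+0+0+0+0+0+0+1+0+0 mod 2 = 1
  c[29] = d·G[:,29] = (00000010010001100010101111)·(00000000000000000000000010) mod 2 = 0+0+0+0+0+0+0+0+0+0+0+0+0+0+0+0+0+0+0+0+0+0+0+0+1+0 mod 2 = 1
  c[30] = d·G[:,30] = (00000010010001100010101111)·(00000000000000000000000001) mod 2 = 0+0+0+0+0+0+0+0+0+0+0+0+0+0+0+0+0+0+0+0+0+0+0+0+0+1 mod 2 = 1
Codeword = 0000000000100100001100010101111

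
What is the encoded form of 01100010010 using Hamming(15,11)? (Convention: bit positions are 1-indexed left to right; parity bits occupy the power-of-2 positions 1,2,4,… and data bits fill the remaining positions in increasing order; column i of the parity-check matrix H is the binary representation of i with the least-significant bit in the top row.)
Codeword c = d · G (mod 2), d = 01100010010:
  c[0] = d·G[:,0] = (01100010010)·(11011010101) mod 2 = 0+1+0+0+0+0+1+0+0+0+0 mod 2 = 0
  c[1] = d·G[:,1] = (01100010010)·(10110110011) mod 2 = 0+0+1+0+0+0+1+0+0+1+0 mod 2 = 1
  c[2] = d·G[:,2] = (01100010010)·(10000000000) mod 2 = 0+0+0+0+0+0+0+0+0+0+0 mod 2 = 0
  c[3] = d·G[:,3] = (01100010010)·(01110001111) mod 2 = 0+1+1+0+0+0+0+0+0+1+0 mod 2 = 1
  c[4] = d·G[:,4] = (01100010010)·(01000000000) mod 2 = 0+1+0+0+0+0+0+0+0+0+0 mod 2 = 1
  c[5] = d·G[:,5] = (01100010010)·(00100000000) mod 2 = 0+0+1+0+0+0+0+0+0+0+0 mod 2 = 1
  c[6] = d·G[:,6] = (01100010010)·(00010000000) mod 2 = 0+0+0+0+0+0+0+0+0+0+0 mod 2 = 0
  c[7] = d·G[:,7] = (01100010010)·(00001111111) mod 2 = 0+0+0+0+0+0+1+0+0+1+0 mod 2 = 0
  c[8] = d·G[:,8] = (01100010010)·(00001000000) mod 2 = 0+0+0+0+0+0+0+0+0+0+0 mod 2 = 0
  c[9] = d·G[:,9] = (01100010010)·(00000100000) mod 2 = 0+0+0+0+0+0+0+0+0+0+0 mod 2 = 0
  c[10] = d·G[:,10] = (01100010010)·(00000010000) mod 2 = 0+0+0+0+0+0+1+0+0+0+0 mod 2 = 1
  c[11] = d·G[:,11] = (01100010010)·(00000001000) mod 2 = 0+0+0+0+0+0+0+0+0+0+0 mod 2 = 0
  c[12] = d·G[:,12] = (01100010010)·(00000000100) mod 2 = 0+0+0+0+0+0+0+0+0+0+0 mod 2 = 0
  c[13] = d·G[:,13] = (01100010010)·(00000000010) mod 2 = 0+0+0+0+0+0+0+0+0+1+0 mod 2 = 1
  c[14] = d·G[:,14] = (01100010010)·(00000000001) mod 2 = 0+0+0+0+0+0+0+0+0+0+0 mod 2 = 0
Codeword = 010111000010010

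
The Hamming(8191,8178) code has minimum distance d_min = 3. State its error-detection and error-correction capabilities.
Detection only: up to d_min − 1 = 2 errors.
Correction: up to ⌊(d_min − 1)/2⌋ = ⌊2/2⌋ = 1 errors.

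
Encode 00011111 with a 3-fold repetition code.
Repeat each bit 3× and concatenate:
0→000  0→000  0→000  1→111  1→111  1→111  1→111  1→111
Codeword = 000000000111111111111111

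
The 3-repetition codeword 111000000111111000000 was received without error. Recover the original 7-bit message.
Split into 3-bit blocks: 111 000 000 111 111 000 000
Data = 1001100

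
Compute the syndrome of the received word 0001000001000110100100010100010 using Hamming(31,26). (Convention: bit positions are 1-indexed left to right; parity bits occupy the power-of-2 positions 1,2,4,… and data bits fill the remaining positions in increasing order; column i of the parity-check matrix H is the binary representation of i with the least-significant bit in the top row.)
Syndrome s = H · r^T (mod 2), r = 0001000001000110100100010100010:
  s[0] = (1010101010101010101010101010101)·(0001000001000110100100010100010) mod 2 = 0+0+0+0+0+0+0+0+0+0+0+0+0+0+1+0+1+0+0+0+0+0+0+0+0+0+0+0+0+0+0 mod 2 = 0
  s[1] = (0110011001100110011001100110011)·(0001000001000110100100010100010) mod 2 = 0+0+0+0+0+0+0+0+0+1+0+0+0+1+1+0+0+0+0+0+0+0+0+0+0+1+0+0+0+1+0 mod 2 = 1
  s[2] = (0001111000011110000111100001111)·(0001000001000110100100010100010) mod 2 = 0+0+0+1+0+0+0+0+0+0+0+0+0+1+1+0+0+0+0+1+0+0+0+0+0+0+0+0+0+1+0 mod 2 = 1
  s[3] = (0000000111111110000000011111111)·(0001000001000110100100010100010) mod 2 = 0+0+0+0+0+0+0+0+0+1+0+0+0+1+1+0+0+0+0+0+0+0+0+1+0+1+0+0+0+1+0 mod 2 = 0
  s[4] = (0000000000000001111111111111111)·(0001000001000110100100010100010) mod 2 = 0+0+0+0+0+0+0+0+0+0+0+0+0+0+0+0+1+0+0+1+0+0+0+1+0+1+0+0+0+1+0 mod 2 = 1
Syndrome = 01101
Non-zero syndrome: error at position 22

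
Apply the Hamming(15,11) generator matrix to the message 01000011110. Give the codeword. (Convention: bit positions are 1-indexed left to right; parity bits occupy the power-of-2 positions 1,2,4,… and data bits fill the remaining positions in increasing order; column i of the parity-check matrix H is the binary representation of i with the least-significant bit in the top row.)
Codeword c = d · G (mod 2), d = 01000011110:
  c[0] = d·G[:,0] = (01000011110)·(11011010101) mod 2 = 0+1+0+0+0+0+1+0+1+0+0 mod 2 = 1
  c[1] = d·G[:,1] = (01000011110)·(10110110011) mod 2 = 0+0+0+0+0+0+1+0+0+1+0 mod 2 = 0
  c[2] = d·G[:,2] = (01000011110)·(10000000000) mod 2 = 0+0+0+0+0+0+0+0+0+0+0 mod 2 = 0
  c[3] = d·G[:,3] = (01000011110)·(01110001111) mod 2 = 0+1+0+0+0+0+0+1+1+1+0 mod 2 = 0
  c[4] = d·G[:,4] = (01000011110)·(01000000000) mod 2 = 0+1+0+0+0+0+0+0+0+0+0 mod 2 = 1
  c[5] = d·G[:,5] = (01000011110)·(00100000000) mod 2 = 0+0+0+0+0+0+0+0+0+0+0 mod 2 = 0
  c[6] = d·G[:,6] = (01000011110)·(00010000000) mod 2 = 0+0+0+0+0+0+0+0+0+0+0 mod 2 = 0
  c[7] = d·G[:,7] = (01000011110)·(00001111111) mod 2 = 0+0+0+0+0+0+1+1+1+1+0 mod 2 = 0
  c[8] = d·G[:,8] = (01000011110)·(00001000000) mod 2 = 0+0+0+0+0+0+0+0+0+0+0 mod 2 = 0
  c[9] = d·G[:,9] = (01000011110)·(00000100000) mod 2 = 0+0+0+0+0+0+0+0+0+0+0 mod 2 = 0
  c[10] = d·G[:,10] = (01000011110)·(00000010000) mod 2 = 0+0+0+0+0+0+1+0+0+0+0 mod 2 = 1
  c[11] = d·G[:,11] = (01000011110)·(00000001000) mod 2 = 0+0+0+0+0+0+0+1+0+0+0 mod 2 = 1
  c[12] = d·G[:,12] = (01000011110)·(00000000100) mod 2 = 0+0+0+0+0+0+0+0+1+0+0 mod 2 = 1
  c[13] = d·G[:,13] = (01000011110)·(00000000010) mod 2 = 0+0+0+0+0+0+0+0+0+1+0 mod 2 = 1
  c[14] = d·G[:,14] = (01000011110)·(00000000001) mod 2 = 0+0+0+0+0+0+0+0+0+0+0 mod 2 = 0
Codeword = 100010000011110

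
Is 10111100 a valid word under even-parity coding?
Sum of all bits: 1+0+1+1+1+1+0+0 = 5; 5 mod 2 = 1. Result is 1 → parity error detected.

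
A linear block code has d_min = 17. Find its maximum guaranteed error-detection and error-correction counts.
(a) Detection requires d_min ≥ e+1, so e ≤ d_min − 1 = 16.
(b) Correction requires d_min ≥ 2t+1, so t ≤ ⌊(d_min − 1)/2⌋ = ⌊16/2⌋ = 8.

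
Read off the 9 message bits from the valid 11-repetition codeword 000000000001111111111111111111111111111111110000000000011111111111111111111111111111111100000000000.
Split into 11-bit blocks: 00000000000 11111111111 11111111111 11111111111 00000000000 11111111111 11111111111 11111111111 00000000000
Data = 011101110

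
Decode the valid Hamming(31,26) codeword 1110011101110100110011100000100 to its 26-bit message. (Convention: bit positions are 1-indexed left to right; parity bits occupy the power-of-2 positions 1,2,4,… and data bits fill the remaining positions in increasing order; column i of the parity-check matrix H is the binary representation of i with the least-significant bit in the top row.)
Parity bits occupy power-of-2 positions; data bits are at positions {3,5,6,7,9,10,11,12,13,14,15,17,18,19,20,21,22,23,24,25,26,27,28,29,30,31} (1-indexed).
Extract: c[3]=1 c[5]=0 c[6]=1 c[7]=1 c[9]=0 c[10]=1 c[11]=1 c[12]=1 c[13]=0 c[14]=1 c[15]=0 c[17]=1 c[18]=1 c[19]=0 c[20]=0 c[21]=1 c[22]=1 c[23]=1 c[24]=0 c[25]=0 c[26]=0 c[27]=0 c[28]=0 c[29]=1 c[30]=0 c[31]=0
Data = 10110111010110011100000100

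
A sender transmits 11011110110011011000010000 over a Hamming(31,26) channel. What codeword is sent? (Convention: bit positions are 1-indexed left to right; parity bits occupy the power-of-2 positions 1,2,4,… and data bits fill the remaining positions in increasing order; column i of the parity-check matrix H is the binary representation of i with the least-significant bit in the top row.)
Codeword c = d · G (mod 2), d = 11011110110011011000010000:
  c[0] = d·G[:,0] = (11011110110011011000010000)·(11011010101101010101010101) mod 2 = 1+1+0+1+1+0+1+0+1+0+0+0+0+1+0+1+0+0+0+0+0+1+0+0+0+0 mod 2 = 1
  c[1] = d·G[:,1] = (11011110110011011000010000)·(10110110011011001100110011) mod 2 = 1+0+0+1+0+1+1+0+0+1+0+0+1+1+0+0+1+0+0+0+0+1+0+0+0+0 mod 2 = 1
  c[2] = d·G[:,2] = (11011110110011011000010000)·(10000000000000000000000000) mod 2 = 1+0+0+0+0+0+0+0+0+0+0+0+0+0+0+0+0+0+0+0+0+0+0+0+0+0 mod 2 = 1
  c[3] = d·G[:,3] = (11011110110011011000010000)·(01110001111000111100001111) mod 2 = 0+1+0+1+0+0+0+0+1+1+0+0+0+0+0+1+1+0+0+0+0+0+0+0+0+0 mod 2 = 0
  c[4] = d·G[:,4] = (11011110110011011000010000)·(01000000000000000000000000) mod 2 = 0+1+0+0+0+0+0+0+0+0+0+0+0+0+0+0+0+0+0+0+0+0+0+0+0+0 mod 2 = 1
  c[5] = d·G[:,5] = (11011110110011011000010000)·(00100000000000000000000000) mod 2 = 0+0+0+0+0+0+0+0+0+0+0+0+0+0+0+0+0+0+0+0+0+0+0+0+0+0 mod 2 = 0
  c[6] = d·G[:,6] = (11011110110011011000010000)·(00010000000000000000000000) mod 2 = 0+0+0+1+0+0+0+0+0+0+0+0+0+0+0+0+0+0+0+0+0+0+0+0+0+0 mod 2 = 1
  c[7] = d·G[:,7] = (11011110110011011000010000)·(00001111111000000011111111) mod 2 = 0+0+0+0+1+1+1+0+1+1+0+0+0+0+0+0+0+0+0+0+0+1+0+0+0+0 mod 2 = 0
  c[8] = d·G[:,8] = (11011110110011011000010000)·(00001000000000000000000000) mod 2 = 0+0+0+0+1+0+0+0+0+0+0+0+0+0+0+0+0+0+0+0+0+0+0+0+0+0 mod 2 = 1
  c[9] = d·G[:,9] = (11011110110011011000010000)·(00000100000000000000000000) mod 2 = 0+0+0+0+0+1+0+0+0+0+0+0+0+0+0+0+0+0+0+0+0+0+0+0+0+0 mod 2 = 1
  c[10] = d·G[:,10] = (11011110110011011000010000)·(00000010000000000000000000) mod 2 = 0+0+0+0+0+0+1+0+0+0+0+0+0+0+0+0+0+0+0+0+0+0+0+0+0+0 mod 2 = 1
  c[11] = d·G[:,11] = (11011110110011011000010000)·(00000001000000000000000000) mod 2 = 0+0+0+0+0+0+0+0+0+0+0+0+0+0+0+0+0+0+0+0+0+0+0+0+0+0 mod 2 = 0
  c[12] = d·G[:,12] = (11011110110011011000010000)·(00000000100000000000000000) mod 2 = 0+0+0+0+0+0+0+0+1+0+0+0+0+0+0+0+0+0+0+0+0+0+0+0+0+0 mod 2 = 1
  c[13] = d·G[:,13] = (11011110110011011000010000)·(00000000010000000000000000) mod 2 = 0+0+0+0+0+0+0+0+0+1+0+0+0+0+0+0+0+0+0+0+0+0+0+0+0+0 mod 2 = 1
  c[14] = d·G[:,14] = (11011110110011011000010000)·(00000000001000000000000000) mod 2 = 0+0+0+0+0+0+0+0+0+0+0+0+0+0+0+0+0+0+0+0+0+0+0+0+0+0 mod 2 = 0
  c[15] = d·G[:,15] = (11011110110011011000010000)·(00000000000111111111111111) mod 2 = 0+0+0+0+0+0+0+0+0+0+0+0+1+1+0+1+1+0+0+0+0+1+0+0+0+0 mod 2 = 1
  c[16] = d·G[:,16] = (11011110110011011000010000)·(00000000000100000000000000) mod 2 = 0+0+0+0+0+0+0+0+0+0+0+0+0+0+0+0+0+0+0+0+0+0+0+0+0+0 mod 2 = 0
  c[17] = d·G[:,17] = (11011110110011011000010000)·(00000000000010000000000000) mod 2 = 0+0+0+0+0+0+0+0+0+0+0+0+1+0+0+0+0+0+0+0+0+0+0+0+0+0 mod 2 = 1
  c[18] = d·G[:,18] = (11011110110011011000010000)·(00000000000001000000000000) mod 2 = 0+0+0+0+0+0+0+0+0+0+0+0+0+1+0+0+0+0+0+0+0+0+0+0+0+0 mod 2 = 1
  c[19] = d·G[:,19] = (11011110110011011000010000)·(00000000000000100000000000) mod 2 = 0+0+0+0+0+0+0+0+0+0+0+0+0+0+0+0+0+0+0+0+0+0+0+0+0+0 mod 2 = 0
  c[20] = d·G[:,20] = (11011110110011011000010000)·(00000000000000010000000000) mod 2 = 0+0+0+0+0+0+0+0+0+0+0+0+0+0+0+1+0+0+0+0+0+0+0+0+0+0 mod 2 = 1
  c[21] = d·G[:,21] = (11011110110011011000010000)·(00000000000000001000000000) mod 2 = 0+0+0+0+0+0+0+0+0+0+0+0+0+0+0+0+1+0+0+0+0+0+0+0+0+0 mod 2 = 1
  c[22] = d·G[:,22] = (11011110110011011000010000)·(00000000000000000100000000) mod 2 = 0+0+0+0+0+0+0+0+0+0+0+0+0+0+0+0+0+0+0+0+0+0+0+0+0+0 mod 2 = 0
  c[23] = d·G[:,23] = (11011110110011011000010000)·(00000000000000000010000000) mod 2 = 0+0+0+0+0+0+0+0+0+0+0+0+0+0+0+0+0+0+0+0+0+0+0+0+0+0 mod 2 = 0
  c[24] = d·G[:,24] = (11011110110011011000010000)·(00000000000000000001000000) mod 2 = 0+0+0+0+0+0+0+0+0+0+0+0+0+0+0+0+0+0+0+0+0+0+0+0+0+0 mod 2 = 0
  c[25] = d·G[:,25] = (11011110110011011000010000)·(00000000000000000000100000) mod 2 = 0+0+0+0+0+0+0+0+0+0+0+0+0+0+0+0+0+0+0+0+0+0+0+0+0+0 mod 2 = 0
  c[26] = d·G[:,26] = (11011110110011011000010000)·(00000000000000000000010000) mod 2 = 0+0+0+0+0+0+0+0+0+0+0+0+0+0+0+0+0+0+0+0+0+1+0+0+0+0 mod 2 = 1
  c[27] = d·G[:,27] = (11011110110011011000010000)·(00000000000000000000001000) mod 2 = 0+0+0+0+0+0+0+0+0+0+0+0+0+0+0+0+0+0+0+0+0+0+0+0+0+0 mod 2 = 0
  c[28] = d·G[:,28] = (11011110110011011000010000)·(00000000000000000000000100) mod 2 = 0+0+0+0+0+0+0+0+0+0+0+0+0+0+0+0+0+0+0+0+0+0+0+0+0+0 mod 2 = 0
  c[29] = d·G[:,29] = (11011110110011011000010000)·(00000000000000000000000010) mod 2 = 0+0+0+0+0+0+0+0+0+0+0+0+0+0+0+0+0+0+0+0+0+0+0+0+0+0 mod 2 = 0
  c[30] = d·G[:,30] = (11011110110011011000010000)·(00000000000000000000000001) mod 2 = 0+0+0+0+0+0+0+0+0+0+0+0+0+0+0+0+0+0+0+0+0+0+0+0+0+0 mod 2 = 0
Codeword = 1110101011101101011011000010000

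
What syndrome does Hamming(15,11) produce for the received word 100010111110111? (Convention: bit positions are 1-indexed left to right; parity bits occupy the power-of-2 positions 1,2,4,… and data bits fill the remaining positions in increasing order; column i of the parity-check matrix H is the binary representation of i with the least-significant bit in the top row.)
Syndrome s = H · r^T (mod 2), r = 100010111110111:
  s[0] = (101010101010101)·(100010111110111) mod 2 = 1+0+0+0+1+0+1+0+1+0+1+0+1+0+1 mod 2 = 1
  s[1] = (011001100110011)·(100010111110111) mod 2 = 0+0+0+0+0+0+1+0+0+1+1+0+0+1+1 mod 2 = 1
  s[2] = (000111100001111)·(100010111110111) mod 2 = 0+0+0+0+1+0+1+0+0+0+0+0+1+1+1 mod 2 = 1
  s[3] = (000000011111111)·(100010111110111) mod 2 = 0+0+0+0+0+0+0+1+1+1+1+0+1+1+1 mod 2 = 1
Syndrome = 1111
Non-zero syndrome: error at position 15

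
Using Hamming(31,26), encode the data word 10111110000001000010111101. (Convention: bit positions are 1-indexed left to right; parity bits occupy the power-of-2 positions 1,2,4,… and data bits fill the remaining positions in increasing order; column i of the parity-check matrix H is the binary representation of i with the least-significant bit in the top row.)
Codeword c = d · G (mod 2), d = 10111110000001000010111101:
  c[0] = d·G[:,0] = (10111110000001000010111101)·(11011010101101010101010101) mod 2 = 1+0+0+1+1+0+1+0+0+0+0+0+0+1+0+0+0+0+0+0+0+1+0+1+0+1 mod 2 = 0
  c[1] = d·G[:,1] = (10111110000001000010111101)·(10110110011011001100110011) mod 2 = 1+0+1+1+0+1+1+0+0+0+0+0+0+1+0+0+0+0+0+0+1+1+0+0+0+1 mod 2 = 1
  c[2] = d·G[:,2] = (10111110000001000010111101)·(10000000000000000000000000) mod 2 = 1+0+0+0+0+0+0+0+0+0+0+0+0+0+0+0+0+0+0+0+0+0+0+0+0+0 mod 2 = 1
  c[3] = d·G[:,3] = (10111110000001000010111101)·(01110001111000111100001111) mod 2 = 0+0+1+1+0+0+0+0+0+0+0+0+0+0+0+0+0+0+0+0+0+0+1+1+0+1 mod 2 = 1
  c[4] = d·G[:,4] = (10111110000001000010111101)·(01000000000000000000000000) mod 2 = 0+0+0+0+0+0+0+0+0+0+0+0+0+0+0+0+0+0+0+0+0+0+0+0+0+0 mod 2 = 0
  c[5] = d·G[:,5] = (10111110000001000010111101)·(00100000000000000000000000) mod 2 = 0+0+1+0+0+0+0+0+0+0+0+0+0+0+0+0+0+0+0+0+0+0+0+0+0+0 mod 2 = 1
  c[6] = d·G[:,6] = (10111110000001000010111101)·(00010000000000000000000000) mod 2 = 0+0+0+1+0+0+0+0+0+0+0+0+0+0+0+0+0+0+0+0+0+0+0+0+0+0 mod 2 = 1
  c[7] = d·G[:,7] = (10111110000001000010111101)·(00001111111000000011111111) mod 2 = 0+0+0+0+1+1+1+0+0+0+0+0+0+0+0+0+0+0+1+0+1+1+1+1+0+1 mod 2 = 1
  c[8] = d·G[:,8] = (10111110000001000010111101)·(00001000000000000000000000) mod 2 = 0+0+0+0+1+0+0+0+0+0+0+0+0+0+0+0+0+0+0+0+0+0+0+0+0+0 mod 2 = 1
  c[9] = d·G[:,9] = (10111110000001000010111101)·(00000100000000000000000000) mod 2 = 0+0+0+0+0+1+0+0+0+0+0+0+0+0+0+0+0+0+0+0+0+0+0+0+0+0 mod 2 = 1
  c[10] = d·G[:,10] = (10111110000001000010111101)·(00000010000000000000000000) mod 2 = 0+0+0+0+0+0+1+0+0+0+0+0+0+0+0+0+0+0+0+0+0+0+0+0+0+0 mod 2 = 1
  c[11] = d·G[:,11] = (10111110000001000010111101)·(00000001000000000000000000) mod 2 = 0+0+0+0+0+0+0+0+0+0+0+0+0+0+0+0+0+0+0+0+0+0+0+0+0+0 mod 2 = 0
  c[12] = d·G[:,12] = (10111110000001000010111101)·(00000000100000000000000000) mod 2 = 0+0+0+0+0+0+0+0+0+0+0+0+0+0+0+0+0+0+0+0+0+0+0+0+0+0 mod 2 = 0
  c[13] = d·G[:,13] = (10111110000001000010111101)·(00000000010000000000000000) mod 2 = 0+0+0+0+0+0+0+0+0+0+0+0+0+0+0+0+0+0+0+0+0+0+0+0+0+0 mod 2 = 0
  c[14] = d·G[:,14] = (10111110000001000010111101)·(00000000001000000000000000) mod 2 = 0+0+0+0+0+0+0+0+0+0+0+0+0+0+0+0+0+0+0+0+0+0+0+0+0+0 mod 2 = 0
  c[15] = d·G[:,15] = (10111110000001000010111101)·(00000000000111111111111111) mod 2 = 0+0+0+0+0+0+0+0+0+0+0+0+0+1+0+0+0+0+1+0+1+1+1+1+0+1 mod 2 = 1
  c[16] = d·G[:,16] = (10111110000001000010111101)·(00000000000100000000000000) mod 2 = 0+0+0+0+0+0+0+0+0+0+0+0+0+0+0+0+0+0+0+0+0+0+0+0+0+0 mod 2 = 0
  c[17] = d·G[:,17] = (10111110000001000010111101)·(00000000000010000000000000) mod 2 = 0+0+0+0+0+0+0+0+0+0+0+0+0+0+0+0+0+0+0+0+0+0+0+0+0+0 mod 2 = 0
  c[18] = d·G[:,18] = (10111110000001000010111101)·(00000000000001000000000000) mod 2 = 0+0+0+0+0+0+0+0+0+0+0+0+0+1+0+0+0+0+0+0+0+0+0+0+0+0 mod 2 = 1
  c[19] = d·G[:,19] = (10111110000001000010111101)·(00000000000000100000000000) mod 2 = 0+0+0+0+0+0+0+0+0+0+0+0+0+0+0+0+0+0+0+0+0+0+0+0+0+0 mod 2 = 0
  c[20] = d·G[:,20] = (10111110000001000010111101)·(00000000000000010000000000) mod 2 = 0+0+0+0+0+0+0+0+0+0+0+0+0+0+0+0+0+0+0+0+0+0+0+0+0+0 mod 2 = 0
  c[21] = d·G[:,21] = (10111110000001000010111101)·(00000000000000001000000000) mod 2 = 0+0+0+0+0+0+0+0+0+0+0+0+0+0+0+0+0+0+0+0+0+0+0+0+0+0 mod 2 = 0
  c[22] = d·G[:,22] = (10111110000001000010111101)·(00000000000000000100000000) mod 2 = 0+0+0+0+0+0+0+0+0+0+0+0+0+0+0+0+0+0+0+0+0+0+0+0+0+0 mod 2 = 0
  c[23] = d·G[:,23] = (10111110000001000010111101)·(00000000000000000010000000) mod 2 = 0+0+0+0+0+0+0+0+0+0+0+0+0+0+0+0+0+0+1+0+0+0+0+0+0+0 mod 2 = 1
  c[24] = d·G[:,24] = (10111110000001000010111101)·(00000000000000000001000000) mod 2 = 0+0+0+0+0+0+0+0+0+0+0+0+0+0+0+0+0+0+0+0+0+0+0+0+0+0 mod 2 = 0
  c[25] = d·G[:,25] = (10111110000001000010111101)·(00000000000000000000100000) mod 2 = 0+0+0+0+0+0+0+0+0+0+0+0+0+0+0+0+0+0+0+0+1+0+0+0+0+0 mod 2 = 1
  c[26] = d·G[:,26] = (10111110000001000010111101)·(00000000000000000000010000) mod 2 = 0+0+0+0+0+0+0+0+0+0+0+0+0+0+0+0+0+0+0+0+0+1+0+0+0+0 mod 2 = 1
  c[27] = d·G[:,27] = (10111110000001000010111101)·(00000000000000000000001000) mod 2 = 0+0+0+0+0+0+0+0+0+0+0+0+0+0+0+0+0+0+0+0+0+0+1+0+0+0 mod 2 = 1
  c[28] = d·G[:,28] = (10111110000001000010111101)·(00000000000000000000000100) mod 2 = 0+0+0+0+0+0+0+0+0+0+0+0+0+0+0+0+0+0+0+0+0+0+0+1+0+0 mod 2 = 1
  c[29] = d·G[:,29] = (10111110000001000010111101)·(00000000000000000000000010) mod 2 = 0+0+0+0+0+0+0+0+0+0+0+0+0+0+0+0+0+0+0+0+0+0+0+0+0+0 mod 2 = 0
  c[30] = d·G[:,30] = (10111110000001000010111101)·(00000000000000000000000001) mod 2 = 0+0+0+0+0+0+0+0+0+0+0+0+0+0+0+0+0+0+0+0+0+0+0+0+0+1 mod 2 = 1
Codeword = 0111011111100001001000010111101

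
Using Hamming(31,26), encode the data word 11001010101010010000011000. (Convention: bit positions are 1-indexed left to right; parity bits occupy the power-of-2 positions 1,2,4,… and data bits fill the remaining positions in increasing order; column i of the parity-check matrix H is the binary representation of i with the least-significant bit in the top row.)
Codeword c = d · G (mod 2), d = 11001010101010010000011000:
  c[0] = d·G[:,0] = (11001010101010010000011000)·(11011010101101010101010101) mod 2 = 1+1+0+0+1+0+1+0+1+0+1+0+0+0+0+1+0+0+0+0+0+1+0+0+0+0 mod 2 = 0
  c[1] = d·G[:,1] = (11001010101010010000011000)·(10110110011011001100110011) mod 2 = 1+0+0+0+0+0+1+0+0+0+1+0+1+0+0+0+0+0+0+0+0+1+0+0+0+0 mod 2 = 1
  c[2] = d·G[:,2] = (11001010101010010000011000)·(10000000000000000000000000) mod 2 = 1+0+0+0+0+0+0+0+0+0+0+0+0+0+0+0+0+0+0+0+0+0+0+0+0+0 mod 2 = 1
  c[3] = d·G[:,3] = (11001010101010010000011000)·(01110001111000111100001111) mod 2 = 0+1+0+0+0+0+0+0+1+0+1+0+0+0+0+1+0+0+0+0+0+0+1+0+0+0 mod 2 = 1
  c[4] = d·G[:,4] = (11001010101010010000011000)·(01000000000000000000000000) mod 2 = 0+1+0+0+0+0+0+0+0+0+0+0+0+0+0+0+0+0+0+0+0+0+0+0+0+0 mod 2 = 1
  c[5] = d·G[:,5] = (11001010101010010000011000)·(00100000000000000000000000) mod 2 = 0+0+0+0+0+0+0+0+0+0+0+0+0+0+0+0+0+0+0+0+0+0+0+0+0+0 mod 2 = 0
  c[6] = d·G[:,6] = (11001010101010010000011000)·(00010000000000000000000000) mod 2 = 0+0+0+0+0+0+0+0+0+0+0+0+0+0+0+0+0+0+0+0+0+0+0+0+0+0 mod 2 = 0
  c[7] = d·G[:,7] = (11001010101010010000011000)·(00001111111000000011111111) mod 2 = 0+0+0+0+1+0+1+0+1+0+1+0+0+0+0+0+0+0+0+0+0+1+1+0+0+0 mod 2 = 0
  c[8] = d·G[:,8] = (11001010101010010000011000)·(00001000000000000000000000) mod 2 = 0+0+0+0+1+0+0+0+0+0+0+0+0+0+0+0+0+0+0+0+0+0+0+0+0+0 mod 2 = 1
  c[9] = d·G[:,9] = (11001010101010010000011000)·(00000100000000000000000000) mod 2 = 0+0+0+0+0+0+0+0+0+0+0+0+0+0+0+0+0+0+0+0+0+0+0+0+0+0 mod 2 = 0
  c[10] = d·G[:,10] = (11001010101010010000011000)·(00000010000000000000000000) mod 2 = 0+0+0+0+0+0+1+0+0+0+0+0+0+0+0+0+0+0+0+0+0+0+0+0+0+0 mod 2 = 1
  c[11] = d·G[:,11] = (11001010101010010000011000)·(00000001000000000000000000) mod 2 = 0+0+0+0+0+0+0+0+0+0+0+0+0+0+0+0+0+0+0+0+0+0+0+0+0+0 mod 2 = 0
  c[12] = d·G[:,12] = (11001010101010010000011000)·(00000000100000000000000000) mod 2 = 0+0+0+0+0+0+0+0+1+0+0+0+0+0+0+0+0+0+0+0+0+0+0+0+0+0 mod 2 = 1
  c[13] = d·G[:,13] = (11001010101010010000011000)·(00000000010000000000000000) mod 2 = 0+0+0+0+0+0+0+0+0+0+0+0+0+0+0+0+0+0+0+0+0+0+0+0+0+0 mod 2 = 0
  c[14] = d·G[:,14] = (11001010101010010000011000)·(00000000001000000000000000) mod 2 = 0+0+0+0+0+0+0+0+0+0+1+0+0+0+0+0+0+0+0+0+0+0+0+0+0+0 mod 2 = 1
  c[15] = d·G[:,15] = (11001010101010010000011000)·(00000000000111111111111111) mod 2 = 0+0+0+0+0+0+0+0+0+0+0+0+1+0+0+1+0+0+0+0+0+1+1+0+0+0 mod 2 = 0
  c[16] = d·G[:,16] = (11001010101010010000011000)·(00000000000100000000000000) mod 2 = 0+0+0+0+0+0+0+0+0+0+0+0+0+0+0+0+0+0+0+0+0+0+0+0+0+0 mod 2 = 0
  c[17] = d·G[:,17] = (11001010101010010000011000)·(00000000000010000000000000) mod 2 = 0+0+0+0+0+0+0+0+0+0+0+0+1+0+0+0+0+0+0+0+0+0+0+0+0+0 mod 2 = 1
  c[18] = d·G[:,18] = (11001010101010010000011000)·(00000000000001000000000000) mod 2 = 0+0+0+0+0+0+0+0+0+0+0+0+0+0+0+0+0+0+0+0+0+0+0+0+0+0 mod 2 = 0
  c[19] = d·G[:,19] = (11001010101010010000011000)·(00000000000000100000000000) mod 2 = 0+0+0+0+0+0+0+0+0+0+0+0+0+0+0+0+0+0+0+0+0+0+0+0+0+0 mod 2 = 0
  c[20] = d·G[:,20] = (11001010101010010000011000)·(00000000000000010000000000) mod 2 = 0+0+0+0+0+0+0+0+0+0+0+0+0+0+0+1+0+0+0+0+0+0+0+0+0+0 mod 2 = 1
  c[21] = d·G[:,21] = (11001010101010010000011000)·(00000000000000001000000000) mod 2 = 0+0+0+0+0+0+0+0+0+0+0+0+0+0+0+0+0+0+0+0+0+0+0+0+0+0 mod 2 = 0
  c[22] = d·G[:,22] = (11001010101010010000011000)·(00000000000000000100000000) mod 2 = 0+0+0+0+0+0+0+0+0+0+0+0+0+0+0+0+0+0+0+0+0+0+0+0+0+0 mod 2 = 0
  c[23] = d·G[:,23] = (11001010101010010000011000)·(00000000000000000010000000) mod 2 = 0+0+0+0+0+0+0+0+0+0+0+0+0+0+0+0+0+0+0+0+0+0+0+0+0+0 mod 2 = 0
  c[24] = d·G[:,24] = (11001010101010010000011000)·(00000000000000000001000000) mod 2 = 0+0+0+0+0+0+0+0+0+0+0+0+0+0+0+0+0+0+0+0+0+0+0+0+0+0 mod 2 = 0
  c[25] = d·G[:,25] = (11001010101010010000011000)·(00000000000000000000100000) mod 2 = 0+0+0+0+0+0+0+0+0+0+0+0+0+0+0+0+0+0+0+0+0+0+0+0+0+0 mod 2 = 0
  c[26] = d·G[:,26] = (11001010101010010000011000)·(00000000000000000000010000) mod 2 = 0+0+0+0+0+0+0+0+0+0+0+0+0+0+0+0+0+0+0+0+0+1+0+0+0+0 mod 2 = 1
  c[27] = d·G[:,27] = (11001010101010010000011000)·(00000000000000000000001000) mod 2 = 0+0+0+0+0+0+0+0+0+0+0+0+0+0+0+0+0+0+0+0+0+0+1+0+0+0 mod 2 = 1
  c[28] = d·G[:,28] = (11001010101010010000011000)·(00000000000000000000000100) mod 2 = 0+0+0+0+0+0+0+0+0+0+0+0+0+0+0+0+0+0+0+0+0+0+0+0+0+0 mod 2 = 0
  c[29] = d·G[:,29] = (11001010101010010000011000)·(00000000000000000000000010) mod 2 = 0+0+0+0+0+0+0+0+0+0+0+0+0+0+0+0+0+0+0+0+0+0+0+0+0+0 mod 2 = 0
  c[30] = d·G[:,30] = (11001010101010010000011000)·(00000000000000000000000001) mod 2 = 0+0+0+0+0+0+0+0+0+0+0+0+0+0+0+0+0+0+0+0+0+0+0+0+0+0 mod 2 = 0
Codeword = 0111100010101010010010000011000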